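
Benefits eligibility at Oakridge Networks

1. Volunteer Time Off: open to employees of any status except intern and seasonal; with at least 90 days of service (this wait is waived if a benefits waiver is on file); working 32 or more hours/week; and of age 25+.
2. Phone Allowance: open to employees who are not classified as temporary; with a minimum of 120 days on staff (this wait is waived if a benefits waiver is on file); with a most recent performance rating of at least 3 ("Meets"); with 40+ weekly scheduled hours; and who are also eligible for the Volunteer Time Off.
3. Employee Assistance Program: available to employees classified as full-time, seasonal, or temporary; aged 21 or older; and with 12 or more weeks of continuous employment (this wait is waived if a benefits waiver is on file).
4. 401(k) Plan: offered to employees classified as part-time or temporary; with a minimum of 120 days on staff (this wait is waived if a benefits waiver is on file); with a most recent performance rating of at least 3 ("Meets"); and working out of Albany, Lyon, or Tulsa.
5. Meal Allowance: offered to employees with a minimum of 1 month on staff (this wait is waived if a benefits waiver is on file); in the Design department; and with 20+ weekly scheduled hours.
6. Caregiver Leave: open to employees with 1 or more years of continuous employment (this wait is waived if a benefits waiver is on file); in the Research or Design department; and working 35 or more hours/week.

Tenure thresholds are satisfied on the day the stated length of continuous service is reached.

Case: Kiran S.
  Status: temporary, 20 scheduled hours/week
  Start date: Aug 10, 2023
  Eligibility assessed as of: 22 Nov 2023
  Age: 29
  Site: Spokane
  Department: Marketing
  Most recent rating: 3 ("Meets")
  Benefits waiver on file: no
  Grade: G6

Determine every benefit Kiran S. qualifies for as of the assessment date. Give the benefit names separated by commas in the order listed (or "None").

Employee Assistance Program

Service from Aug 10, 2023 to 22 Nov 2023: 104 days.
Volunteer Time Off — status temporary ✓ (not excluded); no waiver, service 104 days ≥ 90 days ✓; 20 hrs/wk < 32 ✗ → not eligible.
Phone Allowance — status temporary ✗ (excluded) → not eligible.
Employee Assistance Program — status temporary ✓; age 29 ≥ 21 ✓; no waiver, service 104 days ≥ 12 weeks (≈84 days) ✓ → eligible.
401(k) Plan — status temporary ✓; no waiver, service 104 days < 120 days ✗ → not eligible.
Meal Allowance — no waiver, service 104 days ≥ 1 month (≈30 days) ✓; dept Marketing ✗ → not eligible.
Caregiver Leave — no waiver, service 104 days < 1 year (≈365 days) ✗ → not eligible.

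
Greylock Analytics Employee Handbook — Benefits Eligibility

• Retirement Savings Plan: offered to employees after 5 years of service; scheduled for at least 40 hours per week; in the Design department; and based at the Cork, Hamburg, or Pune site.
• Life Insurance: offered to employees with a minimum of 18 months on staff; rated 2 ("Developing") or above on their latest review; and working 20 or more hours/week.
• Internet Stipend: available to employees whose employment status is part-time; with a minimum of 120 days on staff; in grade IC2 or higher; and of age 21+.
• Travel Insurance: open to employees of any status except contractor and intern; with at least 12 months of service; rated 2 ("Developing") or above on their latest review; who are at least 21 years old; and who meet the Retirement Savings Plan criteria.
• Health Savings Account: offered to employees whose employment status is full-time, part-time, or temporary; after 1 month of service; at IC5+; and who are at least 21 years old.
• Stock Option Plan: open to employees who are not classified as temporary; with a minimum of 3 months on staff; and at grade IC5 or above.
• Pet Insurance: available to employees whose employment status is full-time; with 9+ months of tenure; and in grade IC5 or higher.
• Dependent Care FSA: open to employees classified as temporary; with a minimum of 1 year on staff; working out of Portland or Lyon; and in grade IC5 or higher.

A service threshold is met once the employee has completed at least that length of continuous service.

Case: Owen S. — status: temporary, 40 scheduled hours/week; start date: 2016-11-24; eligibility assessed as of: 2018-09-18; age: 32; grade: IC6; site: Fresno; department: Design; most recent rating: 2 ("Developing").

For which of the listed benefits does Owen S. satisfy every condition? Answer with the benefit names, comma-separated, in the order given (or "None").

Service from 2016-11-24 to 2018-09-18: 663 days.
Retirement Savings Plan — service 663 days < 5 years (≈1825 days) ✗ → not eligible.
Life Insurance — service 663 days ≥ 18 months (≈540 days) ✓; rating 2 ≥ 2 ✓; 40 hrs/wk ≥ 20 ✓ → eligible.
Internet Stipend — status temporary ✗ (requires part-time) → not eligible.
Travel Insurance — status temporary ✓ (not excluded); service 663 days ≥ 12 months (≈360 days) ✓; rating 2 ≥ 2 ✓; age 32 ≥ 21 ✓; not eligible for Retirement Savings Plan ✗ → not eligible.
Health Savings Account — status temporary ✓; service 663 days ≥ 1 month (≈30 days) ✓; grade IC6 ≥ IC5 ✓; age 32 ≥ 21 ✓ → eligible.
Stock Option Plan — status temporary ✗ (excluded) → not eligible.
Pet Insurance — status temporary ✗ (requires full-time) → not eligible.
Dependent Care FSA — status temporary ✓; service 663 days ≥ 1 year (≈365 days) ✓; site Fresno ✗ (not Portland or Lyon) → not eligible.

Life Insurance, Health Savings Account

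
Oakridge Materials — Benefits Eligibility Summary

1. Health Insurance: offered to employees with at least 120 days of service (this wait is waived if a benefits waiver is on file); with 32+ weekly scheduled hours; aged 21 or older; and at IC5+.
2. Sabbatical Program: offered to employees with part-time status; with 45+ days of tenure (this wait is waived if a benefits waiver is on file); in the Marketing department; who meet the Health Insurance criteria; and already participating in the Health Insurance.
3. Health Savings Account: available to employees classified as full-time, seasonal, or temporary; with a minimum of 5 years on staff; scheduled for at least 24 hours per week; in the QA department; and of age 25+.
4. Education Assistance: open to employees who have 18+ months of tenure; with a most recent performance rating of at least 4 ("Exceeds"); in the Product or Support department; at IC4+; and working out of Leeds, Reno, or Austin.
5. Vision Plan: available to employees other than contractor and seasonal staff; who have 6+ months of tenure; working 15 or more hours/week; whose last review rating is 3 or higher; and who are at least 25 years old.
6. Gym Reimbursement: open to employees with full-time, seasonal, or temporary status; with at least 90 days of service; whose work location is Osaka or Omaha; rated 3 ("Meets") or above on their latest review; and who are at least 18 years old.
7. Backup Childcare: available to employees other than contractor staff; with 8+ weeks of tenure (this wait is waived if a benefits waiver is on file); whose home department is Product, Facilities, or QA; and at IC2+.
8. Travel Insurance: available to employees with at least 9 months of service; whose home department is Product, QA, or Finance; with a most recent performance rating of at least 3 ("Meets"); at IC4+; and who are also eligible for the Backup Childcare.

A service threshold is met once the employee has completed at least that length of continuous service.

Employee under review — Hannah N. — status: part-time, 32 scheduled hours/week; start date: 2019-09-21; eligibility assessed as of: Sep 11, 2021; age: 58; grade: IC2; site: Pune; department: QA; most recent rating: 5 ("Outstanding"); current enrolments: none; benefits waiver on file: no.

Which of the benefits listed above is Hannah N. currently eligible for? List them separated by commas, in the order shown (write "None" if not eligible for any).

Vision Plan, Backup Childcare

Service from 2019-09-21 to Sep 11, 2021: 721 days.
Health Insurance — no waiver, service 721 days ≥ 120 days ✓; 32 hrs/wk ≥ 32 ✓; age 58 ≥ 21 ✓; grade IC2 < IC5 ✗ → not eligible.
Sabbatical Program — status part-time ✓; no waiver, service 721 days ≥ 45 days ✓; dept QA ✗ → not eligible.
Health Savings Account — status part-time ✗ (requires full-time, seasonal, or temporary) → not eligible.
Education Assistance — service 721 days ≥ 18 months (≈540 days) ✓; rating 5 ≥ 4 ✓; dept QA ✗ → not eligible.
Vision Plan — status part-time ✓ (not excluded); service 721 days ≥ 6 months (≈180 days) ✓; 32 hrs/wk ≥ 15 ✓; rating 5 ≥ 3 ✓; age 58 ≥ 25 ✓ → eligible.
Gym Reimbursement — status part-time ✗ (requires full-time, seasonal, or temporary) → not eligible.
Backup Childcare — status part-time ✓ (not excluded); no waiver, service 721 days ≥ 8 weeks (≈56 days) ✓; dept QA ✓; grade IC2 ≥ IC2 ✓ → eligible.
Travel Insurance — service 721 days ≥ 9 months (≈270 days) ✓; dept QA ✓; rating 5 ≥ 3 ✓; grade IC2 < IC4 ✗ → not eligible.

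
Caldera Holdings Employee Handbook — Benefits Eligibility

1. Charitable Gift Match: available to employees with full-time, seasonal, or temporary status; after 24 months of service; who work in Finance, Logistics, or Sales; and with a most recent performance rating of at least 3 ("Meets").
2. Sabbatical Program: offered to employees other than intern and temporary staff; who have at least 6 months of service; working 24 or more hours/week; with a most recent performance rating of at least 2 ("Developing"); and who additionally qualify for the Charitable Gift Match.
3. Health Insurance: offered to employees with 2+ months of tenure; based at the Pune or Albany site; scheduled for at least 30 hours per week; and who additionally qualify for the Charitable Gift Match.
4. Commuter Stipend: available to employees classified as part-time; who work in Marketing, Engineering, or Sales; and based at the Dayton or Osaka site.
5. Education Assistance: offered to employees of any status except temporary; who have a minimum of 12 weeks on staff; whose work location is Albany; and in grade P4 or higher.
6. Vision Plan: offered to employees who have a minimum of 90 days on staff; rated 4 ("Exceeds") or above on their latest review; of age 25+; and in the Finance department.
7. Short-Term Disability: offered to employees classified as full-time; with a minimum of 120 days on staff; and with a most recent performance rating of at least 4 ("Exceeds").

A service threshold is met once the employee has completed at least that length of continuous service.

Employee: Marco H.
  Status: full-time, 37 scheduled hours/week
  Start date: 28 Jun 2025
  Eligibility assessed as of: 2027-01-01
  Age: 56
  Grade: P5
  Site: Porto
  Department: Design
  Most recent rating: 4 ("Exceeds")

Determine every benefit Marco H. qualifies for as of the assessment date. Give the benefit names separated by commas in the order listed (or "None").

Service from 28 Jun 2025 to 2027-01-01: 552 days.
Charitable Gift Match — status full-time ✓; service 552 days < 24 months (≈720 days) ✗ → not eligible.
Sabbatical Program — status full-time ✓ (not excluded); service 552 days ≥ 6 months (≈180 days) ✓; 37 hrs/wk ≥ 24 ✓; rating 4 ≥ 2 ✓; not eligible for Charitable Gift Match ✗ → not eligible.
Health Insurance — service 552 days ≥ 2 months (≈60 days) ✓; site Porto ✗ (not Pune or Albany) → not eligible.
Commuter Stipend — status full-time ✗ (requires part-time) → not eligible.
Education Assistance — status full-time ✓ (not excluded); service 552 days ≥ 12 weeks (≈84 days) ✓; site Porto ✗ (not Albany) → not eligible.
Vision Plan — service 552 days ≥ 90 days ✓; rating 4 ≥ 4 ✓; age 56 ≥ 25 ✓; dept Design ✗ → not eligible.
Short-Term Disability — status full-time ✓; service 552 days ≥ 120 days ✓; rating 4 ≥ 4 ✓ → eligible.

Short-Term Disability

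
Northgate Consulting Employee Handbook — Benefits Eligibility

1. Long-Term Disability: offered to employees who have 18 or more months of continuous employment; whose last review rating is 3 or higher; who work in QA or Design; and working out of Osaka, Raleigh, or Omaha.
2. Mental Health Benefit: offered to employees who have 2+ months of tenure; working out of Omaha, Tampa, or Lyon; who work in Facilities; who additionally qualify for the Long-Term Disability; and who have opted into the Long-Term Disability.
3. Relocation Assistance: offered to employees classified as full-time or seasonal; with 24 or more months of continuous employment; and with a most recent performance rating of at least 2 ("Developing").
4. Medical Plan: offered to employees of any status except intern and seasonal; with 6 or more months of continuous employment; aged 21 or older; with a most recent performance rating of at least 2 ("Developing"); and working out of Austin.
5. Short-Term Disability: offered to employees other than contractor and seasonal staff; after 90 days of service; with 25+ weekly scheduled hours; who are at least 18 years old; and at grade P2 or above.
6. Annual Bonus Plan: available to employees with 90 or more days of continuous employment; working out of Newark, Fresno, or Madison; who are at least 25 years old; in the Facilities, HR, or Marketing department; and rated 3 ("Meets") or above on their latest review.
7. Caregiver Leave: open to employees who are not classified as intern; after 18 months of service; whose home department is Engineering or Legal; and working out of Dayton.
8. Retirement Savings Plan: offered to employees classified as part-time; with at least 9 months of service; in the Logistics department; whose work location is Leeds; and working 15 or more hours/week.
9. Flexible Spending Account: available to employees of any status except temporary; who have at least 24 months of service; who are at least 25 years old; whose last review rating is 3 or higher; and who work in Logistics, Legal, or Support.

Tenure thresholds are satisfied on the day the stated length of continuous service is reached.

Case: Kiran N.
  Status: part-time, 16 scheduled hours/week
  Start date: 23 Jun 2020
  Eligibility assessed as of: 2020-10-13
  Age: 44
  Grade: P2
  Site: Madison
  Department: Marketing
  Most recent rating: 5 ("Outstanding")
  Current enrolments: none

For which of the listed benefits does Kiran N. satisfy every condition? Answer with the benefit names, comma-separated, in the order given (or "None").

Service from 23 Jun 2020 to 2020-10-13: 112 days.
Long-Term Disability — service 112 days < 18 months (≈540 days) ✗ → not eligible.
Mental Health Benefit — service 112 days ≥ 2 months (≈60 days) ✓; site Madison ✗ (not Omaha, Tampa, or Lyon) → not eligible.
Relocation Assistance — status part-time ✗ (requires full-time or seasonal) → not eligible.
Medical Plan — status part-time ✓ (not excluded); service 112 days < 6 months (≈180 days) ✗ → not eligible.
Short-Term Disability — status part-time ✓ (not excluded); service 112 days ≥ 90 days ✓; 16 hrs/wk < 25 ✗ → not eligible.
Annual Bonus Plan — service 112 days ≥ 90 days ✓; site Madison ✓; age 44 ≥ 25 ✓; dept Marketing ✓; rating 5 ≥ 3 ✓ → eligible.
Caregiver Leave — status part-time ✓ (not excluded); service 112 days < 18 months (≈540 days) ✗ → not eligible.
Retirement Savings Plan — status part-time ✓; service 112 days < 9 months (≈270 days) ✗ → not eligible.
Flexible Spending Account — status part-time ✓ (not excluded); service 112 days < 24 months (≈720 days) ✗ → not eligible.

Annual Bonus Plan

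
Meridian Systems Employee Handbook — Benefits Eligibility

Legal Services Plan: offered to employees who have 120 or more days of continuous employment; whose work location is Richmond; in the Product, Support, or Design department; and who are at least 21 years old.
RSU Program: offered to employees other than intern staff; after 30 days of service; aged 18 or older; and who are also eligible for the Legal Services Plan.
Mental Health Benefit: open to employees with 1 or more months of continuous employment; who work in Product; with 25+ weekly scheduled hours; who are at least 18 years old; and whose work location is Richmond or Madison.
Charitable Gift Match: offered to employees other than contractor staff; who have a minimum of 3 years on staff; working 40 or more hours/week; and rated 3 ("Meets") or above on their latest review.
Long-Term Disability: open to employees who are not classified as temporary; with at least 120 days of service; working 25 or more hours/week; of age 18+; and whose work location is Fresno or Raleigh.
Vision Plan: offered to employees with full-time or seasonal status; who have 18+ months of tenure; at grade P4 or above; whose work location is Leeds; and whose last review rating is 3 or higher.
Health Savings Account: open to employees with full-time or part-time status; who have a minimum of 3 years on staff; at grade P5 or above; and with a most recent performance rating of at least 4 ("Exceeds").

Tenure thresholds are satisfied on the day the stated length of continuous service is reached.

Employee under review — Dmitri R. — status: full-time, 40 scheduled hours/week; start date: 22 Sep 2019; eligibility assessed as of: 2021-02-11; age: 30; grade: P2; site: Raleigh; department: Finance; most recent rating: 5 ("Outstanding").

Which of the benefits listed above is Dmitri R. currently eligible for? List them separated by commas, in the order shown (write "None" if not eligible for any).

Long-Term Disability

Service from 22 Sep 2019 to 2021-02-11: 508 days.
Legal Services Plan — service 508 days ≥ 120 days ✓; site Raleigh ✗ (not Richmond) → not eligible.
RSU Program — status full-time ✓ (not excluded); service 508 days ≥ 30 days ✓; age 30 ≥ 18 ✓; not eligible for Legal Services Plan ✗ → not eligible.
Mental Health Benefit — service 508 days ≥ 1 month (≈30 days) ✓; dept Finance ✗ → not eligible.
Charitable Gift Match — status full-time ✓ (not excluded); service 508 days < 3 years (≈1095 days) ✗ → not eligible.
Long-Term Disability — status full-time ✓ (not excluded); service 508 days ≥ 120 days ✓; 40 hrs/wk ≥ 25 ✓; age 30 ≥ 18 ✓; site Raleigh ✓ → eligible.
Vision Plan — status full-time ✓; service 508 days < 18 months (≈540 days) ✗ → not eligible.
Health Savings Account — status full-time ✓; service 508 days < 3 years (≈1095 days) ✗ → not eligible.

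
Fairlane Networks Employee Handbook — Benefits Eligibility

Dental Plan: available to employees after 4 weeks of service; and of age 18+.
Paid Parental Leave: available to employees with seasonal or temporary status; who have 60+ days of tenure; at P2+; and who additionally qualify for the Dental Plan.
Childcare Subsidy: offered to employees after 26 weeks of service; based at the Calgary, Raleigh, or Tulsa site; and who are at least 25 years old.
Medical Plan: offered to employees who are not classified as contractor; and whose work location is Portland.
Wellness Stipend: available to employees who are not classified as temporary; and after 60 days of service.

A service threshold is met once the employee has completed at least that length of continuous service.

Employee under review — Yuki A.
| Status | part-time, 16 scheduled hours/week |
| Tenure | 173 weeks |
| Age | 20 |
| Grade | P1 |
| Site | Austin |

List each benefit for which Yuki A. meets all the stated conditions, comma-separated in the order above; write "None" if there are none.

Dental Plan — service 173 weeks ≥ 4 weeks ✓; age 20 ≥ 18 ✓ → eligible.
Paid Parental Leave — status part-time ✗ (requires seasonal or temporary) → not eligible.
Childcare Subsidy — service 173 weeks ≥ 26 weeks ✓; site Austin ✗ (not Calgary, Raleigh, or Tulsa) → not eligible.
Medical Plan — status part-time ✓ (not excluded); site Austin ✗ (not Portland) → not eligible.
Wellness Stipend — status part-time ✓ (not excluded); service 173 weeks ≥ 60 days ✓ → eligible.

Dental Plan, Wellness Stipend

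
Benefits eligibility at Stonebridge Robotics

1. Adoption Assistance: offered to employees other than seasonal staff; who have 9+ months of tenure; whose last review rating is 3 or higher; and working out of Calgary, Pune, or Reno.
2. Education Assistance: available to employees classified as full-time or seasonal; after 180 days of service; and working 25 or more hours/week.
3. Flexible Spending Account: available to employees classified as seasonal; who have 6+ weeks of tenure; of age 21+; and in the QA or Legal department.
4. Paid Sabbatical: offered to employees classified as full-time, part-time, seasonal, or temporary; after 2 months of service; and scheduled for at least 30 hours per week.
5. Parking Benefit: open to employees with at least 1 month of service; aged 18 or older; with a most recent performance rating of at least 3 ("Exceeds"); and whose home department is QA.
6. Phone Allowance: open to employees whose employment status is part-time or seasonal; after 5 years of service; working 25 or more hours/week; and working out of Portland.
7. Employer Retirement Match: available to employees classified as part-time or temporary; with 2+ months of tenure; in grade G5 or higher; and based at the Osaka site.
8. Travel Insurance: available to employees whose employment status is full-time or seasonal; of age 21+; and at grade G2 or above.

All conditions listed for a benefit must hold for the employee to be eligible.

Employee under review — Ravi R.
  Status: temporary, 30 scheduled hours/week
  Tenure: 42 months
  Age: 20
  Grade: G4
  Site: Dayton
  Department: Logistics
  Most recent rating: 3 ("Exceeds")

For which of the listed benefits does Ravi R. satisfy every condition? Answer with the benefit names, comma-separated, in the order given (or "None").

Adoption Assistance — status temporary ✓ (not excluded); service 42 months ≥ 9 months ✓; rating 3 ≥ 3 ✓; site Dayton ✗ (not Calgary, Pune, or Reno) → not eligible.
Education Assistance — status temporary ✗ (requires full-time or seasonal) → not eligible.
Flexible Spending Account — status temporary ✗ (requires seasonal) → not eligible.
Paid Sabbatical — status temporary ✓; service 42 months ≥ 2 months ✓; 30 hrs/wk ≥ 30 ✓ → eligible.
Parking Benefit — service 42 months ≥ 1 month ✓; age 20 ≥ 18 ✓; rating 3 ≥ 3 ✓; dept Logistics ✗ → not eligible.
Phone Allowance — status temporary ✗ (requires part-time or seasonal) → not eligible.
Employer Retirement Match — status temporary ✓; service 42 months ≥ 2 months ✓; grade G4 < G5 ✗ → not eligible.
Travel Insurance — status temporary ✗ (requires full-time or seasonal) → not eligible.

Paid Sabbatical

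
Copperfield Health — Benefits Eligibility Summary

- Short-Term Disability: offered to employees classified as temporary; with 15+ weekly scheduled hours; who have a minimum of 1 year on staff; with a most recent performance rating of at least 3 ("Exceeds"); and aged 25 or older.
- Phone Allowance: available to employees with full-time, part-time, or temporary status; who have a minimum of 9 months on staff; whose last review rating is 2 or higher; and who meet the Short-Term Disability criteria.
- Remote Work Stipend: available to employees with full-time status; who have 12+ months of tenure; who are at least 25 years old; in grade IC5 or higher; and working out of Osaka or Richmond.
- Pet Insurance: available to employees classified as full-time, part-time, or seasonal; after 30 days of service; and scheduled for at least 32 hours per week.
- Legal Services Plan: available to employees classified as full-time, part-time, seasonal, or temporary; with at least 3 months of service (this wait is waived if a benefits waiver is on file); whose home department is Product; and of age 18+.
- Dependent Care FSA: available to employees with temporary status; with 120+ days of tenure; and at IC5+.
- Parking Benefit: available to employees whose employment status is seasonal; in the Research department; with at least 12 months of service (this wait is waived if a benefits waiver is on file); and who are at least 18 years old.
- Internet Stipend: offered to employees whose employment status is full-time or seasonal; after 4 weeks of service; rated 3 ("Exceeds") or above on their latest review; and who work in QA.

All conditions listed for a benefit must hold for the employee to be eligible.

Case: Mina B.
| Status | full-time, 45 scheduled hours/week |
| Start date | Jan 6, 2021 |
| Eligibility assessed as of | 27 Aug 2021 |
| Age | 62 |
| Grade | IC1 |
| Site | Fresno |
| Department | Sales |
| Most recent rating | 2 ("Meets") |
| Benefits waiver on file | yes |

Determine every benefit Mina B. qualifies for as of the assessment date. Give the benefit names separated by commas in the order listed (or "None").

Pet Insurance

Service from Jan 6, 2021 to 27 Aug 2021: 233 days.
Short-Term Disability — status full-time ✗ (requires temporary) → not eligible.
Phone Allowance — status full-time ✓; service 233 days < 9 months (≈270 days) ✗ → not eligible.
Remote Work Stipend — status full-time ✓; service 233 days < 12 months (≈360 days) ✗ → not eligible.
Pet Insurance — status full-time ✓; service 233 days ≥ 30 days ✓; 45 hrs/wk ≥ 32 ✓ → eligible.
Legal Services Plan — status full-time ✓; benefits waiver on file ✓; dept Sales ✗ → not eligible.
Dependent Care FSA — status full-time ✗ (requires temporary) → not eligible.
Parking Benefit — status full-time ✗ (requires seasonal) → not eligible.
Internet Stipend — status full-time ✓; service 233 days ≥ 4 weeks (≈28 days) ✓; rating 2 < 3 ✗ → not eligible.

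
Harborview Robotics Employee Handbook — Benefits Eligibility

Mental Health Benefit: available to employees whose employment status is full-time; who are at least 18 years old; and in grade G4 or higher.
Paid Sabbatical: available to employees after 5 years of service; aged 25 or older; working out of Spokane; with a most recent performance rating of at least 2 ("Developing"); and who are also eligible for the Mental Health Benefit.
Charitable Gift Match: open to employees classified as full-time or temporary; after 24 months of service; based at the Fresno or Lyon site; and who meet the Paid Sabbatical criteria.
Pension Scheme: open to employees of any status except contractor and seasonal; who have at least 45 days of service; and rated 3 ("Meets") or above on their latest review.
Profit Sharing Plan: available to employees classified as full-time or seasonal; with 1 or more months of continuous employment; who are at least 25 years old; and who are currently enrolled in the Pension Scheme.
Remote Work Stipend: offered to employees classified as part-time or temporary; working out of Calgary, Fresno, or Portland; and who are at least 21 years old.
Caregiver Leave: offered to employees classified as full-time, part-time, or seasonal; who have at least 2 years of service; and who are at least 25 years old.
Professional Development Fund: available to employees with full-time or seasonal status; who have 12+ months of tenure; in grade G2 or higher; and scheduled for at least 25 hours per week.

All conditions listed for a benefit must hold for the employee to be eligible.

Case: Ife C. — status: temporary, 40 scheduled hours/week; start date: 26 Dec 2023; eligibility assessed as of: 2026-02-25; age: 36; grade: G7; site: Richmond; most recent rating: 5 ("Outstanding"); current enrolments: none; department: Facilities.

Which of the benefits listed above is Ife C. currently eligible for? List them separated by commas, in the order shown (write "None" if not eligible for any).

Service from 26 Dec 2023 to 2026-02-25: 792 days.
Mental Health Benefit — status temporary ✗ (requires full-time) → not eligible.
Paid Sabbatical — service 792 days < 5 years (≈1825 days) ✗ → not eligible.
Charitable Gift Match — status temporary ✓; service 792 days ≥ 24 months (≈720 days) ✓; site Richmond ✗ (not Fresno or Lyon) → not eligible.
Pension Scheme — status temporary ✓ (not excluded); service 792 days ≥ 45 days ✓; rating 5 ≥ 3 ✓ → eligible.
Profit Sharing Plan — status temporary ✗ (requires full-time or seasonal) → not eligible.
Remote Work Stipend — status temporary ✓; site Richmond ✗ (not Calgary, Fresno, or Portland) → not eligible.
Caregiver Leave — status temporary ✗ (requires full-time, part-time, or seasonal) → not eligible.
Professional Development Fund — status temporary ✗ (requires full-time or seasonal) → not eligible.

Pension Scheme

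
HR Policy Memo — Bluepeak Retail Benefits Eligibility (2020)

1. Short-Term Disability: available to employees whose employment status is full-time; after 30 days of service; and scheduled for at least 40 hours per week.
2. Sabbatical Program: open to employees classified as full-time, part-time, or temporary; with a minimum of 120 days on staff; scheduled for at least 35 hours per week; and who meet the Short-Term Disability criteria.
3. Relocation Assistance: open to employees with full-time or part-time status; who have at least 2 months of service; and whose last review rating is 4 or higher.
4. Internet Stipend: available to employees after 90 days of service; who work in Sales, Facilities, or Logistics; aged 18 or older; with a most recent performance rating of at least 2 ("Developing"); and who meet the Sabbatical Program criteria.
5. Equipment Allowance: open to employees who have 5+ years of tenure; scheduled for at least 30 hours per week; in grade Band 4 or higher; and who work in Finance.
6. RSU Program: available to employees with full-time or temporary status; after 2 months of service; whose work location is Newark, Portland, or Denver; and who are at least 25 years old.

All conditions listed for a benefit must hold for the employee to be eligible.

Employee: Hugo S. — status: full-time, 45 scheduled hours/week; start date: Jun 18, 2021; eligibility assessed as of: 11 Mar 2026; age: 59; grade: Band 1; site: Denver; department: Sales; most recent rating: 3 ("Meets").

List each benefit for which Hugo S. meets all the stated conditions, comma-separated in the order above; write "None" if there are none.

Service from Jun 18, 2021 to 11 Mar 2026: 1727 days.
Short-Term Disability — status full-time ✓; service 1727 days ≥ 30 days ✓; 45 hrs/wk ≥ 40 ✓ → eligible.
Sabbatical Program — status full-time ✓; service 1727 days ≥ 120 days ✓; 45 hrs/wk ≥ 35 ✓; eligible for Short-Term Disability ✓ → eligible.
Relocation Assistance — status full-time ✓; service 1727 days ≥ 2 months (≈60 days) ✓; rating 3 < 4 ✗ → not eligible.
Internet Stipend — service 1727 days ≥ 90 days ✓; dept Sales ✓; age 59 ≥ 18 ✓; rating 3 ≥ 2 ✓; eligible for Sabbatical Program ✓ → eligible.
Equipment Allowance — service 1727 days < 5 years (≈1825 days) ✗ → not eligible.
RSU Program — status full-time ✓; service 1727 days ≥ 2 months (≈60 days) ✓; site Denver ✓; age 59 ≥ 25 ✓ → eligible.

Short-Term Disability, Sabbatical Program, Internet Stipend, RSU Program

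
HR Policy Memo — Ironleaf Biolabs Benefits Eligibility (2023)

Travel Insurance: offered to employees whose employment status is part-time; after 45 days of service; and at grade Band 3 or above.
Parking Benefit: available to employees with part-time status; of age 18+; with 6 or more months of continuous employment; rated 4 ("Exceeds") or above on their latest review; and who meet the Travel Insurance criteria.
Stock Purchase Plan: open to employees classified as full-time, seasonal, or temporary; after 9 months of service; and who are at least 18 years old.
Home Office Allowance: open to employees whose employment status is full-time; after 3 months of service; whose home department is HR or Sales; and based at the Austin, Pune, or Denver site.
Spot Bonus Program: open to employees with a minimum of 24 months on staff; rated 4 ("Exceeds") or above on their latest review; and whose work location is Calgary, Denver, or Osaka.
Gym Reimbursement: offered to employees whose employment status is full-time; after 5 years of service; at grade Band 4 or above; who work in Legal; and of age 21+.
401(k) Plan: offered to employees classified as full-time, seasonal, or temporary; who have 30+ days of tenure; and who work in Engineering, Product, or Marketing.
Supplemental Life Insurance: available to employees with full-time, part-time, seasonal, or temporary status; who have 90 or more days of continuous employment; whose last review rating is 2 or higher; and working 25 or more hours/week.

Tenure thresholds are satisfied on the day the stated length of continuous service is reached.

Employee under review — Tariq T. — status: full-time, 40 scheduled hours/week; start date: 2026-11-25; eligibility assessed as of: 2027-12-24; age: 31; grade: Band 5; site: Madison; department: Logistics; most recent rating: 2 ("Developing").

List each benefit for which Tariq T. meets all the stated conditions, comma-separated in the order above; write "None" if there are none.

Stock Purchase Plan, Supplemental Life Insurance

Service from 2026-11-25 to 2027-12-24: 394 days.
Travel Insurance — status full-time ✗ (requires part-time) → not eligible.
Parking Benefit — status full-time ✗ (requires part-time) → not eligible.
Stock Purchase Plan — status full-time ✓; service 394 days ≥ 9 months (≈270 days) ✓; age 31 ≥ 18 ✓ → eligible.
Home Office Allowance — status full-time ✓; service 394 days ≥ 3 months (≈90 days) ✓; dept Logistics ✗ → not eligible.
Spot Bonus Program — service 394 days < 24 months (≈720 days) ✗ → not eligible.
Gym Reimbursement — status full-time ✓; service 394 days < 5 years (≈1825 days) ✗ → not eligible.
401(k) Plan — status full-time ✓; service 394 days ≥ 30 days ✓; dept Logistics ✗ → not eligible.
Supplemental Life Insurance — status full-time ✓; service 394 days ≥ 90 days ✓; rating 2 ≥ 2 ✓; 40 hrs/wk ≥ 25 ✓ → eligible.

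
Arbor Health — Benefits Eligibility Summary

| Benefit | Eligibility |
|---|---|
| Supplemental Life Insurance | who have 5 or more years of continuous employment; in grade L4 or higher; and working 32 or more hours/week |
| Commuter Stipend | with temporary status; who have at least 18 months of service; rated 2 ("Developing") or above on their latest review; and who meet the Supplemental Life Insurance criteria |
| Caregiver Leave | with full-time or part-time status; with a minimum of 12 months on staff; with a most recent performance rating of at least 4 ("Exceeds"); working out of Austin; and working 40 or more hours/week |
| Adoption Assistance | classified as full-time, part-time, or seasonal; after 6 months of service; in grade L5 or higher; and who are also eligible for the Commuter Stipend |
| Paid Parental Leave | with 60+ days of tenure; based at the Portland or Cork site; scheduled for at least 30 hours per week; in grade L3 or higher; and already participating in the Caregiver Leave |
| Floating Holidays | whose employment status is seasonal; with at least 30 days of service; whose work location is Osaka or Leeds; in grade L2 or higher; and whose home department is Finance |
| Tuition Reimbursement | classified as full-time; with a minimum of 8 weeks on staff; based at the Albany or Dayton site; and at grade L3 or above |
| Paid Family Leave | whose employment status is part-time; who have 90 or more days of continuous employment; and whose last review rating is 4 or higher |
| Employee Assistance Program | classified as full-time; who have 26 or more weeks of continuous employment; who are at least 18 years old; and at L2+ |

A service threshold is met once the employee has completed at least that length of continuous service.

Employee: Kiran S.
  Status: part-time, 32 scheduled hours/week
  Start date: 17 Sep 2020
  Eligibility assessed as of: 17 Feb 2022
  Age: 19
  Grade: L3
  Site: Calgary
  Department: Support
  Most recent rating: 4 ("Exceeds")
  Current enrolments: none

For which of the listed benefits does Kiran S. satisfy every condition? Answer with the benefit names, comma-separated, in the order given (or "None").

Paid Family Leave

Service from 17 Sep 2020 to 17 Feb 2022: 518 days.
Supplemental Life Insurance — service 518 days < 5 years (≈1825 days) ✗ → not eligible.
Commuter Stipend — status part-time ✗ (requires temporary) → not eligible.
Caregiver Leave — status part-time ✓; service 518 days ≥ 12 months (≈360 days) ✓; rating 4 ≥ 4 ✓; site Calgary ✗ (not Austin) → not eligible.
Adoption Assistance — status part-time ✓; service 518 days ≥ 6 months (≈180 days) ✓; grade L3 < L5 ✗ → not eligible.
Paid Parental Leave — service 518 days ≥ 60 days ✓; site Calgary ✗ (not Portland or Cork) → not eligible.
Floating Holidays — status part-time ✗ (requires seasonal) → not eligible.
Tuition Reimbursement — status part-time ✗ (requires full-time) → not eligible.
Paid Family Leave — status part-time ✓; service 518 days ≥ 90 days ✓; rating 4 ≥ 4 ✓ → eligible.
Employee Assistance Program — status part-time ✗ (requires full-time) → not eligible.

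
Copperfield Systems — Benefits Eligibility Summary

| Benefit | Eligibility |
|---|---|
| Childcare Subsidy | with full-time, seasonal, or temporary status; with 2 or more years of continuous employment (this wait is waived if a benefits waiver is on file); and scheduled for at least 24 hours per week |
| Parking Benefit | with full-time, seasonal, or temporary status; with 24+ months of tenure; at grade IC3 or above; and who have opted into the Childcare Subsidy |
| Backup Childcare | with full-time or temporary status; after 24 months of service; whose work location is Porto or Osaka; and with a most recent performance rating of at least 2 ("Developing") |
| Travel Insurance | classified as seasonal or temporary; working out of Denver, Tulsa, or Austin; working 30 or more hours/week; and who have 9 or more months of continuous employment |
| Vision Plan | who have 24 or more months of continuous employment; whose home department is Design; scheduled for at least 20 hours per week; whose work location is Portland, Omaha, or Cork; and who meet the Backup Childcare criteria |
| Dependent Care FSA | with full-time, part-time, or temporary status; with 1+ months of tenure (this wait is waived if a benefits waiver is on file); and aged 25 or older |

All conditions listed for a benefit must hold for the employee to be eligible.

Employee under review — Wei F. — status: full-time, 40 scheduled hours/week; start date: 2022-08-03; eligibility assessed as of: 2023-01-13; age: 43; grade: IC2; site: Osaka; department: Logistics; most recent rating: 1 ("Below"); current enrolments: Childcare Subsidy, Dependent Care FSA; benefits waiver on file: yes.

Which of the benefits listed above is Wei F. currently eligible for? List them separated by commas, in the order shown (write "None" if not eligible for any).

Childcare Subsidy, Dependent Care FSA

Service from 2022-08-03 to 2023-01-13: 163 days.
Childcare Subsidy — status full-time ✓; benefits waiver on file ✓; 40 hrs/wk ≥ 24 ✓ → eligible.
Parking Benefit — status full-time ✓; service 163 days < 24 months (≈720 days) ✗ → not eligible.
Backup Childcare — status full-time ✓; service 163 days < 24 months (≈720 days) ✗ → not eligible.
Travel Insurance — status full-time ✗ (requires seasonal or temporary) → not eligible.
Vision Plan — service 163 days < 24 months (≈720 days) ✗ → not eligible.
Dependent Care FSA — status full-time ✓; benefits waiver on file ✓; age 43 ≥ 25 ✓ → eligible.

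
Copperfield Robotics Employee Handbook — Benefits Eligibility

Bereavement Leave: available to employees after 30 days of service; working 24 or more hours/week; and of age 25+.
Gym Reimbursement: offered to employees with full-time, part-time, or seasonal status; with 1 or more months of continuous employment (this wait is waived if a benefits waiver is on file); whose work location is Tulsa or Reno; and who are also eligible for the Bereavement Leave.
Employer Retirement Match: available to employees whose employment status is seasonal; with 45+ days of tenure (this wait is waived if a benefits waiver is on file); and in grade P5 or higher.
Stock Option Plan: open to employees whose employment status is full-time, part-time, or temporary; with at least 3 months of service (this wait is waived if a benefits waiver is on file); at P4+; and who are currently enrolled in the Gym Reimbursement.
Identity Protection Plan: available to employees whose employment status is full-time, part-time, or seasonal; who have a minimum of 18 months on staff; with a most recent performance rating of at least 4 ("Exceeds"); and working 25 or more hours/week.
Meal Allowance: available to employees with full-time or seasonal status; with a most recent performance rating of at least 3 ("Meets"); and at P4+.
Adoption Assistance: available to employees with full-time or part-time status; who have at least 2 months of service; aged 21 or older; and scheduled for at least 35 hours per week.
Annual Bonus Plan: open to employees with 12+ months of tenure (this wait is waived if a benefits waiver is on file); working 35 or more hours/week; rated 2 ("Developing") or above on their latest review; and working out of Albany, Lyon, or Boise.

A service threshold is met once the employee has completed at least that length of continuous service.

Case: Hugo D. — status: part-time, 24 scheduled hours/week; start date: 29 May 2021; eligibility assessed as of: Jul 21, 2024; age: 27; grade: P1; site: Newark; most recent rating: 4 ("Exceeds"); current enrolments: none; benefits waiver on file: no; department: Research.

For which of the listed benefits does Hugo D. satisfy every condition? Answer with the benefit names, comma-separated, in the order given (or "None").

Bereavement Leave

Service from 29 May 2021 to Jul 21, 2024: 1149 days.
Bereavement Leave — service 1149 days ≥ 30 days ✓; 24 hrs/wk ≥ 24 ✓; age 27 ≥ 25 ✓ → eligible.
Gym Reimbursement — status part-time ✓; no waiver, service 1149 days ≥ 1 month (≈30 days) ✓; site Newark ✗ (not Tulsa or Reno) → not eligible.
Employer Retirement Match — status part-time ✗ (requires seasonal) → not eligible.
Stock Option Plan — status part-time ✓; no waiver, service 1149 days ≥ 3 months (≈90 days) ✓; grade P1 < P4 ✗ → not eligible.
Identity Protection Plan — status part-time ✓; service 1149 days ≥ 18 months (≈540 days) ✓; rating 4 ≥ 4 ✓; 24 hrs/wk < 25 ✗ → not eligible.
Meal Allowance — status part-time ✗ (requires full-time or seasonal) → not eligible.
Adoption Assistance — status part-time ✓; service 1149 days ≥ 2 months (≈60 days) ✓; age 27 ≥ 21 ✓; 24 hrs/wk < 35 ✗ → not eligible.
Annual Bonus Plan — no waiver, service 1149 days ≥ 12 months (≈360 days) ✓; 24 hrs/wk < 35 ✗ → not eligible.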